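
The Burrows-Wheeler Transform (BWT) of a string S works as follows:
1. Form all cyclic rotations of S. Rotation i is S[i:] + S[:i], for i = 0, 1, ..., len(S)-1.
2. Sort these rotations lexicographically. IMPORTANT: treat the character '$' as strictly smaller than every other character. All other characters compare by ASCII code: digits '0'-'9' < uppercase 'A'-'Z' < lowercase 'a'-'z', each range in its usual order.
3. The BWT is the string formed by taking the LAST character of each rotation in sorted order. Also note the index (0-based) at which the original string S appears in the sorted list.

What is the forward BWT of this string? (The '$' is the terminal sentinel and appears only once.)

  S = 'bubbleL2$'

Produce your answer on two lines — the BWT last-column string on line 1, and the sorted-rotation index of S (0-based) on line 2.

Answer: 2Leub$lbb
5

Derivation:
All 9 rotations (rotation i = S[i:]+S[:i]):
  rot[0] = bubbleL2$
  rot[1] = ubbleL2$b
  rot[2] = bbleL2$bu
  rot[3] = bleL2$bub
  rot[4] = leL2$bubb
  rot[5] = eL2$bubbl
  rot[6] = L2$bubble
  rot[7] = 2$bubbleL
  rot[8] = $bubbleL2
Sorted (with $ < everything):
  sorted[0] = $bubbleL2  (last char: '2')
  sorted[1] = 2$bubbleL  (last char: 'L')
  sorted[2] = L2$bubble  (last char: 'e')
  sorted[3] = bbleL2$bu  (last char: 'u')
  sorted[4] = bleL2$bub  (last char: 'b')
  sorted[5] = bubbleL2$  (last char: '$')
  sorted[6] = eL2$bubbl  (last char: 'l')
  sorted[7] = leL2$bubb  (last char: 'b')
  sorted[8] = ubbleL2$b  (last char: 'b')
Last column: 2Leub$lbb
Original string S is at sorted index 5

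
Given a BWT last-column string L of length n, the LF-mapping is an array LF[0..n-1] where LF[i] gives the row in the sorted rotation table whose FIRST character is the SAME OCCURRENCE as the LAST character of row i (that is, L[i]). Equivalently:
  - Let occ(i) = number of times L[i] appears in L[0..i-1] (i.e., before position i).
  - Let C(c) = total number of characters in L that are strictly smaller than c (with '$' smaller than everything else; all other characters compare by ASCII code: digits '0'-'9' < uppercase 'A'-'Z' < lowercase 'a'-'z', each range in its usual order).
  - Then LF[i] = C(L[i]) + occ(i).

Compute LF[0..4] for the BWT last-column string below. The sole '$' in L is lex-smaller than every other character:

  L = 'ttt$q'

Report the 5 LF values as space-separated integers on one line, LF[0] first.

Char counts: '$':1, 'q':1, 't':3
C (first-col start): C('$')=0, C('q')=1, C('t')=2
L[0]='t': occ=0, LF[0]=C('t')+0=2+0=2
L[1]='t': occ=1, LF[1]=C('t')+1=2+1=3
L[2]='t': occ=2, LF[2]=C('t')+2=2+2=4
L[3]='$': occ=0, LF[3]=C('$')+0=0+0=0
L[4]='q': occ=0, LF[4]=C('q')+0=1+0=1

Answer: 2 3 4 0 1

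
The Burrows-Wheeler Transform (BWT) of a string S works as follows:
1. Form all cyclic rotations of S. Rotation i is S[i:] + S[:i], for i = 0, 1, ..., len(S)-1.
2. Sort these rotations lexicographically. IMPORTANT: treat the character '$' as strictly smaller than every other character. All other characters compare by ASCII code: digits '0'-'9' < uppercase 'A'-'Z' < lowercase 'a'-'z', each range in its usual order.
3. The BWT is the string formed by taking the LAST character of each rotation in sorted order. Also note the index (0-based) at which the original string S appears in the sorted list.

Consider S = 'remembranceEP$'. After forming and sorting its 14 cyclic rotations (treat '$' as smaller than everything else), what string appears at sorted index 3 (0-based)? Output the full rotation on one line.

Answer: anceEP$remembr

Derivation:
All 14 rotations (rotation i = S[i:]+S[:i]):
  rot[0] = remembranceEP$
  rot[1] = emembranceEP$r
  rot[2] = membranceEP$re
  rot[3] = embranceEP$rem
  rot[4] = mbranceEP$reme
  rot[5] = branceEP$remem
  rot[6] = ranceEP$rememb
  rot[7] = anceEP$remembr
  rot[8] = nceEP$remembra
  rot[9] = ceEP$remembran
  rot[10] = eEP$remembranc
  rot[11] = EP$remembrance
  rot[12] = P$remembranceE
  rot[13] = $remembranceEP
Sorted (with $ < everything):
  sorted[0] = $remembranceEP
  sorted[1] = EP$remembrance
  sorted[2] = P$remembranceE
  sorted[3] = anceEP$remembr
  sorted[4] = branceEP$remem
  sorted[5] = ceEP$remembran
  sorted[6] = eEP$remembranc
  sorted[7] = embranceEP$rem
  sorted[8] = emembranceEP$r
  sorted[9] = mbranceEP$reme
  sorted[10] = membranceEP$re
  sorted[11] = nceEP$remembra
  sorted[12] = ranceEP$rememb
  sorted[13] = remembranceEP$
sorted[3] = anceEP$remembr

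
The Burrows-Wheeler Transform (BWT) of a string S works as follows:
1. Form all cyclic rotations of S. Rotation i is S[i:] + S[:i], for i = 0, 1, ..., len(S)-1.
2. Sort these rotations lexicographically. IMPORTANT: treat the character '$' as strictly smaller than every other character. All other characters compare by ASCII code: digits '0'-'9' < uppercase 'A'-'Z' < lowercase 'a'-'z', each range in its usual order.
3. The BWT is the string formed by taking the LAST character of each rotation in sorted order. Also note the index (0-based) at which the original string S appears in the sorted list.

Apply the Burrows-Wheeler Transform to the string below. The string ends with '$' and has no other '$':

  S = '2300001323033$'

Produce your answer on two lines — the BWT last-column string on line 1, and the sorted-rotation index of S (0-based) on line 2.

Answer: 3300030$332210
7

Derivation:
All 14 rotations (rotation i = S[i:]+S[:i]):
  rot[0] = 2300001323033$
  rot[1] = 300001323033$2
  rot[2] = 00001323033$23
  rot[3] = 0001323033$230
  rot[4] = 001323033$2300
  rot[5] = 01323033$23000
  rot[6] = 1323033$230000
  rot[7] = 323033$2300001
  rot[8] = 23033$23000013
  rot[9] = 3033$230000132
  rot[10] = 033$2300001323
  rot[11] = 33$23000013230
  rot[12] = 3$230000132303
  rot[13] = $2300001323033
Sorted (with $ < everything):
  sorted[0] = $2300001323033  (last char: '3')
  sorted[1] = 00001323033$23  (last char: '3')
  sorted[2] = 0001323033$230  (last char: '0')
  sorted[3] = 001323033$2300  (last char: '0')
  sorted[4] = 01323033$23000  (last char: '0')
  sorted[5] = 033$2300001323  (last char: '3')
  sorted[6] = 1323033$230000  (last char: '0')
  sorted[7] = 2300001323033$  (last char: '$')
  sorted[8] = 23033$23000013  (last char: '3')
  sorted[9] = 3$230000132303  (last char: '3')
  sorted[10] = 300001323033$2  (last char: '2')
  sorted[11] = 3033$230000132  (last char: '2')
  sorted[12] = 323033$2300001  (last char: '1')
  sorted[13] = 33$23000013230  (last char: '0')
Last column: 3300030$332210
Original string S is at sorted index 7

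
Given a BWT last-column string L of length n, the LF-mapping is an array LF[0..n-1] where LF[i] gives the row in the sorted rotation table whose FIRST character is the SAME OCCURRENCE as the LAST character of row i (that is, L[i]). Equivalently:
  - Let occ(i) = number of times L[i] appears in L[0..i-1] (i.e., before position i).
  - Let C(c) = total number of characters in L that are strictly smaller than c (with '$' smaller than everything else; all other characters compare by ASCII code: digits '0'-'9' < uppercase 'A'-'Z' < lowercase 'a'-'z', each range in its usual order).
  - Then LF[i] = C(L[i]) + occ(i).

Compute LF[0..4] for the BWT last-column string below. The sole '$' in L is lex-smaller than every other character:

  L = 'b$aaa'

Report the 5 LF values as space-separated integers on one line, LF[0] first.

Answer: 4 0 1 2 3

Derivation:
Char counts: '$':1, 'a':3, 'b':1
C (first-col start): C('$')=0, C('a')=1, C('b')=4
L[0]='b': occ=0, LF[0]=C('b')+0=4+0=4
L[1]='$': occ=0, LF[1]=C('$')+0=0+0=0
L[2]='a': occ=0, LF[2]=C('a')+0=1+0=1
L[3]='a': occ=1, LF[3]=C('a')+1=1+1=2
L[4]='a': occ=2, LF[4]=C('a')+2=1+2=3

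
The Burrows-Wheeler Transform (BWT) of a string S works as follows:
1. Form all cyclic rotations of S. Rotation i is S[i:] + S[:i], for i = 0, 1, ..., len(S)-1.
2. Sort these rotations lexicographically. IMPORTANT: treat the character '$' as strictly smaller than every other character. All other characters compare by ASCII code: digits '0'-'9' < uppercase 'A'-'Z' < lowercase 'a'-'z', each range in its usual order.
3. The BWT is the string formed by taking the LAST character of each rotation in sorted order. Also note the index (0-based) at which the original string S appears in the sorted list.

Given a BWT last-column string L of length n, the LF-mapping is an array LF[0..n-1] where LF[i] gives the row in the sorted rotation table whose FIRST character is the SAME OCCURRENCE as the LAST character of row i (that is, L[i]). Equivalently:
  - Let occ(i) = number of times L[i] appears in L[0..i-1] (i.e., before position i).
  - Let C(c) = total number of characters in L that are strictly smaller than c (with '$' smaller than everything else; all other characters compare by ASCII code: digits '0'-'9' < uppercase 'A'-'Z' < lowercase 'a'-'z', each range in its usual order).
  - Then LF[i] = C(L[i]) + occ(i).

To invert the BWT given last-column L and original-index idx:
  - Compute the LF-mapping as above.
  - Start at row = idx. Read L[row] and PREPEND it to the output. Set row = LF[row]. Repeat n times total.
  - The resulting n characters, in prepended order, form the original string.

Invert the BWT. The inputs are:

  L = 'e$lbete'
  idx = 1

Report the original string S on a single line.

Answer: beetle$

Derivation:
LF mapping: 2 0 5 1 3 6 4
Walk LF starting at row 1, prepending L[row]:
  step 1: row=1, L[1]='$', prepend. Next row=LF[1]=0
  step 2: row=0, L[0]='e', prepend. Next row=LF[0]=2
  step 3: row=2, L[2]='l', prepend. Next row=LF[2]=5
  step 4: row=5, L[5]='t', prepend. Next row=LF[5]=6
  step 5: row=6, L[6]='e', prepend. Next row=LF[6]=4
  step 6: row=4, L[4]='e', prepend. Next row=LF[4]=3
  step 7: row=3, L[3]='b', prepend. Next row=LF[3]=1
Reversed output: beetle$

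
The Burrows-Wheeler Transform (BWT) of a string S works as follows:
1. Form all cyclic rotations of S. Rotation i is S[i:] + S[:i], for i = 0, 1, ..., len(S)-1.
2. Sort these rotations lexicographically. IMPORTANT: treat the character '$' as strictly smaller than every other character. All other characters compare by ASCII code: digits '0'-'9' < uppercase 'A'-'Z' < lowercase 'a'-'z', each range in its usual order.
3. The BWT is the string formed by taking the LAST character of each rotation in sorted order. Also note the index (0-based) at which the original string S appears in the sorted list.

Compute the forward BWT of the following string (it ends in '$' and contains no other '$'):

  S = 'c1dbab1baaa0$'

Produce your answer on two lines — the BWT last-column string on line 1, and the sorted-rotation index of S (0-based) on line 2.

Answer: 0abcaabba1d$1
11

Derivation:
All 13 rotations (rotation i = S[i:]+S[:i]):
  rot[0] = c1dbab1baaa0$
  rot[1] = 1dbab1baaa0$c
  rot[2] = dbab1baaa0$c1
  rot[3] = bab1baaa0$c1d
  rot[4] = ab1baaa0$c1db
  rot[5] = b1baaa0$c1dba
  rot[6] = 1baaa0$c1dbab
  rot[7] = baaa0$c1dbab1
  rot[8] = aaa0$c1dbab1b
  rot[9] = aa0$c1dbab1ba
  rot[10] = a0$c1dbab1baa
  rot[11] = 0$c1dbab1baaa
  rot[12] = $c1dbab1baaa0
Sorted (with $ < everything):
  sorted[0] = $c1dbab1baaa0  (last char: '0')
  sorted[1] = 0$c1dbab1baaa  (last char: 'a')
  sorted[2] = 1baaa0$c1dbab  (last char: 'b')
  sorted[3] = 1dbab1baaa0$c  (last char: 'c')
  sorted[4] = a0$c1dbab1baa  (last char: 'a')
  sorted[5] = aa0$c1dbab1ba  (last char: 'a')
  sorted[6] = aaa0$c1dbab1b  (last char: 'b')
  sorted[7] = ab1baaa0$c1db  (last char: 'b')
  sorted[8] = b1baaa0$c1dba  (last char: 'a')
  sorted[9] = baaa0$c1dbab1  (last char: '1')
  sorted[10] = bab1baaa0$c1d  (last char: 'd')
  sorted[11] = c1dbab1baaa0$  (last char: '$')
  sorted[12] = dbab1baaa0$c1  (last char: '1')
Last column: 0abcaabba1d$1
Original string S is at sorted index 11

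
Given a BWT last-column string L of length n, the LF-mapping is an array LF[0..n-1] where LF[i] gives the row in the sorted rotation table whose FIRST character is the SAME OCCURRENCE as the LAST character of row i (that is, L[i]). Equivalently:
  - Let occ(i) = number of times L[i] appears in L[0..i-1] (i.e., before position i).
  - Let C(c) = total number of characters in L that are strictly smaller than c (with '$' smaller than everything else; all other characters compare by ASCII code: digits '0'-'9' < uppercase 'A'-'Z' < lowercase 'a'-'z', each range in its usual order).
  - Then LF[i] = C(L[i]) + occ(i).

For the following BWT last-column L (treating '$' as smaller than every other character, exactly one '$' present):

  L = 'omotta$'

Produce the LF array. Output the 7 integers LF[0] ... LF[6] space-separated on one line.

Answer: 3 2 4 5 6 1 0

Derivation:
Char counts: '$':1, 'a':1, 'm':1, 'o':2, 't':2
C (first-col start): C('$')=0, C('a')=1, C('m')=2, C('o')=3, C('t')=5
L[0]='o': occ=0, LF[0]=C('o')+0=3+0=3
L[1]='m': occ=0, LF[1]=C('m')+0=2+0=2
L[2]='o': occ=1, LF[2]=C('o')+1=3+1=4
L[3]='t': occ=0, LF[3]=C('t')+0=5+0=5
L[4]='t': occ=1, LF[4]=C('t')+1=5+1=6
L[5]='a': occ=0, LF[5]=C('a')+0=1+0=1
L[6]='$': occ=0, LF[6]=C('$')+0=0+0=0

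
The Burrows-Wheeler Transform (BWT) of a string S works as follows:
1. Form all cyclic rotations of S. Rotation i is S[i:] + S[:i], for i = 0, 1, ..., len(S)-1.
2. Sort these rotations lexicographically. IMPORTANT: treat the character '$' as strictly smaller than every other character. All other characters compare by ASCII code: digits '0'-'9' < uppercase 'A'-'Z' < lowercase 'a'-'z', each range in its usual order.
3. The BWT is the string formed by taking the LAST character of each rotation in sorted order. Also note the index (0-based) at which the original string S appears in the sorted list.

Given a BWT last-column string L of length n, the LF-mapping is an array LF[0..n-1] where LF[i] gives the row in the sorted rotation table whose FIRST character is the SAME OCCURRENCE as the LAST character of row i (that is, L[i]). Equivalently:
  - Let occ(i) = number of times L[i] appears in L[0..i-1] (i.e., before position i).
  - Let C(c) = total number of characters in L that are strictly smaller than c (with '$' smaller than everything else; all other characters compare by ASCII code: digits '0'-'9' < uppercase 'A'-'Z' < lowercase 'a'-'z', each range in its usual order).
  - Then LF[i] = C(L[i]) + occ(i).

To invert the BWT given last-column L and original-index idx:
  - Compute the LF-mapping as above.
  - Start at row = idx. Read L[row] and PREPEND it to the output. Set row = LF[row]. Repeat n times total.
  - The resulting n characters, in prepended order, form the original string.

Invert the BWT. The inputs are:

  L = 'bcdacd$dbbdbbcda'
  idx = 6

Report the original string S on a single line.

LF mapping: 3 8 11 1 9 12 0 13 4 5 14 6 7 10 15 2
Walk LF starting at row 6, prepending L[row]:
  step 1: row=6, L[6]='$', prepend. Next row=LF[6]=0
  step 2: row=0, L[0]='b', prepend. Next row=LF[0]=3
  step 3: row=3, L[3]='a', prepend. Next row=LF[3]=1
  step 4: row=1, L[1]='c', prepend. Next row=LF[1]=8
  step 5: row=8, L[8]='b', prepend. Next row=LF[8]=4
  step 6: row=4, L[4]='c', prepend. Next row=LF[4]=9
  step 7: row=9, L[9]='b', prepend. Next row=LF[9]=5
  step 8: row=5, L[5]='d', prepend. Next row=LF[5]=12
  step 9: row=12, L[12]='b', prepend. Next row=LF[12]=7
  step 10: row=7, L[7]='d', prepend. Next row=LF[7]=13
  step 11: row=13, L[13]='c', prepend. Next row=LF[13]=10
  step 12: row=10, L[10]='d', prepend. Next row=LF[10]=14
  step 13: row=14, L[14]='d', prepend. Next row=LF[14]=15
  step 14: row=15, L[15]='a', prepend. Next row=LF[15]=2
  step 15: row=2, L[2]='d', prepend. Next row=LF[2]=11
  step 16: row=11, L[11]='b', prepend. Next row=LF[11]=6
Reversed output: bdaddcdbdbcbcab$

Answer: bdaddcdbdbcbcab$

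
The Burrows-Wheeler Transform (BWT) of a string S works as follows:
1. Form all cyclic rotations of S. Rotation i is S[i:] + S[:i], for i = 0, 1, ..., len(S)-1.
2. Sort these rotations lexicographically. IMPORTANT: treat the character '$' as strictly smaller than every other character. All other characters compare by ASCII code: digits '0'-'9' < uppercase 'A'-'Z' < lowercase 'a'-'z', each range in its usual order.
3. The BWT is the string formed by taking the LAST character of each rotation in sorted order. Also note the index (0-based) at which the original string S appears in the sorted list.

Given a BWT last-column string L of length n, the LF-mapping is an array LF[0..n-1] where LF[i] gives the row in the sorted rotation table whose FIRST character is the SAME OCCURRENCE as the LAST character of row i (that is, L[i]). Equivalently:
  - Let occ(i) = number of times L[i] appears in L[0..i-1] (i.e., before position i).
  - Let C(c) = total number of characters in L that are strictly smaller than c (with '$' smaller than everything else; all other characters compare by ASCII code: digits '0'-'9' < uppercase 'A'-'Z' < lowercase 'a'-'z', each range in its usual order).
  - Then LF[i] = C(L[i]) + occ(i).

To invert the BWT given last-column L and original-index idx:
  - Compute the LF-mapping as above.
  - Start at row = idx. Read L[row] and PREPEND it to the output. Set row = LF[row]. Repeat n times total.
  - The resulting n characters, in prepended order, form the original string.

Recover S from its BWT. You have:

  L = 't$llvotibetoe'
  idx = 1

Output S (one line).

LF mapping: 9 0 5 6 12 7 10 4 1 2 11 8 3
Walk LF starting at row 1, prepending L[row]:
  step 1: row=1, L[1]='$', prepend. Next row=LF[1]=0
  step 2: row=0, L[0]='t', prepend. Next row=LF[0]=9
  step 3: row=9, L[9]='e', prepend. Next row=LF[9]=2
  step 4: row=2, L[2]='l', prepend. Next row=LF[2]=5
  step 5: row=5, L[5]='o', prepend. Next row=LF[5]=7
  step 6: row=7, L[7]='i', prepend. Next row=LF[7]=4
  step 7: row=4, L[4]='v', prepend. Next row=LF[4]=12
  step 8: row=12, L[12]='e', prepend. Next row=LF[12]=3
  step 9: row=3, L[3]='l', prepend. Next row=LF[3]=6
  step 10: row=6, L[6]='t', prepend. Next row=LF[6]=10
  step 11: row=10, L[10]='t', prepend. Next row=LF[10]=11
  step 12: row=11, L[11]='o', prepend. Next row=LF[11]=8
  step 13: row=8, L[8]='b', prepend. Next row=LF[8]=1
Reversed output: bottleviolet$

Answer: bottleviolet$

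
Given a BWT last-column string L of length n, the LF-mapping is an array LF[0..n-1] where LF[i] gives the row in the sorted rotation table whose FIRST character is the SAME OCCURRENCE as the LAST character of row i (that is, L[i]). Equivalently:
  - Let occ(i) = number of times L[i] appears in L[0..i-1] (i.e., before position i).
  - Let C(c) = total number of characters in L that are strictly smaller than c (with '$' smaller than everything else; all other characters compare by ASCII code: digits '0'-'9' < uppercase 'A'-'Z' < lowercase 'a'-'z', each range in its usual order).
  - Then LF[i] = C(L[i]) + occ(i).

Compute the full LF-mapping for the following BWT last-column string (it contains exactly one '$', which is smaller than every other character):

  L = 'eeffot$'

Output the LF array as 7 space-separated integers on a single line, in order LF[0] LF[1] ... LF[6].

Answer: 1 2 3 4 5 6 0

Derivation:
Char counts: '$':1, 'e':2, 'f':2, 'o':1, 't':1
C (first-col start): C('$')=0, C('e')=1, C('f')=3, C('o')=5, C('t')=6
L[0]='e': occ=0, LF[0]=C('e')+0=1+0=1
L[1]='e': occ=1, LF[1]=C('e')+1=1+1=2
L[2]='f': occ=0, LF[2]=C('f')+0=3+0=3
L[3]='f': occ=1, LF[3]=C('f')+1=3+1=4
L[4]='o': occ=0, LF[4]=C('o')+0=5+0=5
L[5]='t': occ=0, LF[5]=C('t')+0=6+0=6
L[6]='$': occ=0, LF[6]=C('$')+0=0+0=0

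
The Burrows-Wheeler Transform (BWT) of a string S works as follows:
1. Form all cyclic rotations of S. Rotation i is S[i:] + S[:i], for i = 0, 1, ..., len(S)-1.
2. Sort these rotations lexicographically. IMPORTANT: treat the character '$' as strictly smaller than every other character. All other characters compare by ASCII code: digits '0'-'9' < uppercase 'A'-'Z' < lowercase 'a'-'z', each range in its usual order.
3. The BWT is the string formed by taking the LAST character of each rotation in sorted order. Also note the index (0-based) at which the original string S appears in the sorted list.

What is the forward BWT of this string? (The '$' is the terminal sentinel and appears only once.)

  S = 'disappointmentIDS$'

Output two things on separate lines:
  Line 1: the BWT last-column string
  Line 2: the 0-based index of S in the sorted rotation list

All 18 rotations (rotation i = S[i:]+S[:i]):
  rot[0] = disappointmentIDS$
  rot[1] = isappointmentIDS$d
  rot[2] = sappointmentIDS$di
  rot[3] = appointmentIDS$dis
  rot[4] = ppointmentIDS$disa
  rot[5] = pointmentIDS$disap
  rot[6] = ointmentIDS$disapp
  rot[7] = intmentIDS$disappo
  rot[8] = ntmentIDS$disappoi
  rot[9] = tmentIDS$disappoin
  rot[10] = mentIDS$disappoint
  rot[11] = entIDS$disappointm
  rot[12] = ntIDS$disappointme
  rot[13] = tIDS$disappointmen
  rot[14] = IDS$disappointment
  rot[15] = DS$disappointmentI
  rot[16] = S$disappointmentID
  rot[17] = $disappointmentIDS
Sorted (with $ < everything):
  sorted[0] = $disappointmentIDS  (last char: 'S')
  sorted[1] = DS$disappointmentI  (last char: 'I')
  sorted[2] = IDS$disappointment  (last char: 't')
  sorted[3] = S$disappointmentID  (last char: 'D')
  sorted[4] = appointmentIDS$dis  (last char: 's')
  sorted[5] = disappointmentIDS$  (last char: '$')
  sorted[6] = entIDS$disappointm  (last char: 'm')
  sorted[7] = intmentIDS$disappo  (last char: 'o')
  sorted[8] = isappointmentIDS$d  (last char: 'd')
  sorted[9] = mentIDS$disappoint  (last char: 't')
  sorted[10] = ntIDS$disappointme  (last char: 'e')
  sorted[11] = ntmentIDS$disappoi  (last char: 'i')
  sorted[12] = ointmentIDS$disapp  (last char: 'p')
  sorted[13] = pointmentIDS$disap  (last char: 'p')
  sorted[14] = ppointmentIDS$disa  (last char: 'a')
  sorted[15] = sappointmentIDS$di  (last char: 'i')
  sorted[16] = tIDS$disappointmen  (last char: 'n')
  sorted[17] = tmentIDS$disappoin  (last char: 'n')
Last column: SItDs$modteippainn
Original string S is at sorted index 5

Answer: SItDs$modteippainn
5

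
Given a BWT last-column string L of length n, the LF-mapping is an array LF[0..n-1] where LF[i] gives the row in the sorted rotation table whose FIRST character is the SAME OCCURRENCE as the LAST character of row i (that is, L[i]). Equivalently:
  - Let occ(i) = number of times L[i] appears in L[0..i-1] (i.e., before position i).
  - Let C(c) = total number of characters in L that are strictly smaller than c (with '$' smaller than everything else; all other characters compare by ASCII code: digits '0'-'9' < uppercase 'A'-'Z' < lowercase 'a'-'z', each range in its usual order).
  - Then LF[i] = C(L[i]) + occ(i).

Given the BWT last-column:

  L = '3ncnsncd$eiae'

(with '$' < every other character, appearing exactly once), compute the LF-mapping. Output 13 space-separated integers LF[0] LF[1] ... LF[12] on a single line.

Char counts: '$':1, '3':1, 'a':1, 'c':2, 'd':1, 'e':2, 'i':1, 'n':3, 's':1
C (first-col start): C('$')=0, C('3')=1, C('a')=2, C('c')=3, C('d')=5, C('e')=6, C('i')=8, C('n')=9, C('s')=12
L[0]='3': occ=0, LF[0]=C('3')+0=1+0=1
L[1]='n': occ=0, LF[1]=C('n')+0=9+0=9
L[2]='c': occ=0, LF[2]=C('c')+0=3+0=3
L[3]='n': occ=1, LF[3]=C('n')+1=9+1=10
L[4]='s': occ=0, LF[4]=C('s')+0=12+0=12
L[5]='n': occ=2, LF[5]=C('n')+2=9+2=11
L[6]='c': occ=1, LF[6]=C('c')+1=3+1=4
L[7]='d': occ=0, LF[7]=C('d')+0=5+0=5
L[8]='$': occ=0, LF[8]=C('$')+0=0+0=0
L[9]='e': occ=0, LF[9]=C('e')+0=6+0=6
L[10]='i': occ=0, LF[10]=C('i')+0=8+0=8
L[11]='a': occ=0, LF[11]=C('a')+0=2+0=2
L[12]='e': occ=1, LF[12]=C('e')+1=6+1=7

Answer: 1 9 3 10 12 11 4 5 0 6 8 2 7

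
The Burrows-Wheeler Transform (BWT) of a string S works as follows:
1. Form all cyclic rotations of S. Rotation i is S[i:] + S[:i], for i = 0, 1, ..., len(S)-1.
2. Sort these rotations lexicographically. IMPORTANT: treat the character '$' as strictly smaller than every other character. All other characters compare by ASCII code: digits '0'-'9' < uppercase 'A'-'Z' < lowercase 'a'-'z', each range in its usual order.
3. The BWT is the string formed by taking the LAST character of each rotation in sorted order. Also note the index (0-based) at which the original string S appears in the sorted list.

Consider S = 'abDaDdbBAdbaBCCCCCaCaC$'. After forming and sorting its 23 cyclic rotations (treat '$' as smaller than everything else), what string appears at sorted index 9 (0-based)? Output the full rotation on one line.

Answer: CaC$abDaDdbBAdbaBCCCCCa

Derivation:
All 23 rotations (rotation i = S[i:]+S[:i]):
  rot[0] = abDaDdbBAdbaBCCCCCaCaC$
  rot[1] = bDaDdbBAdbaBCCCCCaCaC$a
  rot[2] = DaDdbBAdbaBCCCCCaCaC$ab
  rot[3] = aDdbBAdbaBCCCCCaCaC$abD
  rot[4] = DdbBAdbaBCCCCCaCaC$abDa
  rot[5] = dbBAdbaBCCCCCaCaC$abDaD
  rot[6] = bBAdbaBCCCCCaCaC$abDaDd
  rot[7] = BAdbaBCCCCCaCaC$abDaDdb
  rot[8] = AdbaBCCCCCaCaC$abDaDdbB
  rot[9] = dbaBCCCCCaCaC$abDaDdbBA
  rot[10] = baBCCCCCaCaC$abDaDdbBAd
  rot[11] = aBCCCCCaCaC$abDaDdbBAdb
  rot[12] = BCCCCCaCaC$abDaDdbBAdba
  rot[13] = CCCCCaCaC$abDaDdbBAdbaB
  rot[14] = CCCCaCaC$abDaDdbBAdbaBC
  rot[15] = CCCaCaC$abDaDdbBAdbaBCC
  rot[16] = CCaCaC$abDaDdbBAdbaBCCC
  rot[17] = CaCaC$abDaDdbBAdbaBCCCC
  rot[18] = aCaC$abDaDdbBAdbaBCCCCC
  rot[19] = CaC$abDaDdbBAdbaBCCCCCa
  rot[20] = aC$abDaDdbBAdbaBCCCCCaC
  rot[21] = C$abDaDdbBAdbaBCCCCCaCa
  rot[22] = $abDaDdbBAdbaBCCCCCaCaC
Sorted (with $ < everything):
  sorted[0] = $abDaDdbBAdbaBCCCCCaCaC
  sorted[1] = AdbaBCCCCCaCaC$abDaDdbB
  sorted[2] = BAdbaBCCCCCaCaC$abDaDdb
  sorted[3] = BCCCCCaCaC$abDaDdbBAdba
  sorted[4] = C$abDaDdbBAdbaBCCCCCaCa
  sorted[5] = CCCCCaCaC$abDaDdbBAdbaB
  sorted[6] = CCCCaCaC$abDaDdbBAdbaBC
  sorted[7] = CCCaCaC$abDaDdbBAdbaBCC
  sorted[8] = CCaCaC$abDaDdbBAdbaBCCC
  sorted[9] = CaC$abDaDdbBAdbaBCCCCCa
  sorted[10] = CaCaC$abDaDdbBAdbaBCCCC
  sorted[11] = DaDdbBAdbaBCCCCCaCaC$ab
  sorted[12] = DdbBAdbaBCCCCCaCaC$abDa
  sorted[13] = aBCCCCCaCaC$abDaDdbBAdb
  sorted[14] = aC$abDaDdbBAdbaBCCCCCaC
  sorted[15] = aCaC$abDaDdbBAdbaBCCCCC
  sorted[16] = aDdbBAdbaBCCCCCaCaC$abD
  sorted[17] = abDaDdbBAdbaBCCCCCaCaC$
  sorted[18] = bBAdbaBCCCCCaCaC$abDaDd
  sorted[19] = bDaDdbBAdbaBCCCCCaCaC$a
  sorted[20] = baBCCCCCaCaC$abDaDdbBAd
  sorted[21] = dbBAdbaBCCCCCaCaC$abDaD
  sorted[22] = dbaBCCCCCaCaC$abDaDdbBA
sorted[9] = CaC$abDaDdbBAdbaBCCCCCa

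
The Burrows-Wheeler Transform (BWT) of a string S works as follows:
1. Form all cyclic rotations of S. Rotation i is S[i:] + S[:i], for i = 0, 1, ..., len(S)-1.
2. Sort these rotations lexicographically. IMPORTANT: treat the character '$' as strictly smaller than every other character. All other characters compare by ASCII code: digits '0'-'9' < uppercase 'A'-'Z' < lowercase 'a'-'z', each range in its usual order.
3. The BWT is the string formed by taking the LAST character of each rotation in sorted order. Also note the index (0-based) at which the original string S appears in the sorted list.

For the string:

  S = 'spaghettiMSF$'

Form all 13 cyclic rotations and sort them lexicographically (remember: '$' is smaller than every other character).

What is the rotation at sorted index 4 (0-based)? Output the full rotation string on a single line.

All 13 rotations (rotation i = S[i:]+S[:i]):
  rot[0] = spaghettiMSF$
  rot[1] = paghettiMSF$s
  rot[2] = aghettiMSF$sp
  rot[3] = ghettiMSF$spa
  rot[4] = hettiMSF$spag
  rot[5] = ettiMSF$spagh
  rot[6] = ttiMSF$spaghe
  rot[7] = tiMSF$spaghet
  rot[8] = iMSF$spaghett
  rot[9] = MSF$spaghetti
  rot[10] = SF$spaghettiM
  rot[11] = F$spaghettiMS
  rot[12] = $spaghettiMSF
Sorted (with $ < everything):
  sorted[0] = $spaghettiMSF
  sorted[1] = F$spaghettiMS
  sorted[2] = MSF$spaghetti
  sorted[3] = SF$spaghettiM
  sorted[4] = aghettiMSF$sp
  sorted[5] = ettiMSF$spagh
  sorted[6] = ghettiMSF$spa
  sorted[7] = hettiMSF$spag
  sorted[8] = iMSF$spaghett
  sorted[9] = paghettiMSF$s
  sorted[10] = spaghettiMSF$
  sorted[11] = tiMSF$spaghet
  sorted[12] = ttiMSF$spaghe
sorted[4] = aghettiMSF$sp

Answer: aghettiMSF$sp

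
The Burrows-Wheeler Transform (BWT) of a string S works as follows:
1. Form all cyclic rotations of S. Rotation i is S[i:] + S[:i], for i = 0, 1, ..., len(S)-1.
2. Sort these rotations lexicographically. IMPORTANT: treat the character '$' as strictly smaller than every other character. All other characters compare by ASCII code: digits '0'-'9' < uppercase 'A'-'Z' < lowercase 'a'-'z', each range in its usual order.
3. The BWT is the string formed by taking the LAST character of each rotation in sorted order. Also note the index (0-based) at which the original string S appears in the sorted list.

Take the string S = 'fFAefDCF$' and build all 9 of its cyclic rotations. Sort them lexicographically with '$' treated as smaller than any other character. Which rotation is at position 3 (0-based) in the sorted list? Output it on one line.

All 9 rotations (rotation i = S[i:]+S[:i]):
  rot[0] = fFAefDCF$
  rot[1] = FAefDCF$f
  rot[2] = AefDCF$fF
  rot[3] = efDCF$fFA
  rot[4] = fDCF$fFAe
  rot[5] = DCF$fFAef
  rot[6] = CF$fFAefD
  rot[7] = F$fFAefDC
  rot[8] = $fFAefDCF
Sorted (with $ < everything):
  sorted[0] = $fFAefDCF
  sorted[1] = AefDCF$fF
  sorted[2] = CF$fFAefD
  sorted[3] = DCF$fFAef
  sorted[4] = F$fFAefDC
  sorted[5] = FAefDCF$f
  sorted[6] = efDCF$fFA
  sorted[7] = fDCF$fFAe
  sorted[8] = fFAefDCF$
sorted[3] = DCF$fFAef

Answer: DCF$fFAef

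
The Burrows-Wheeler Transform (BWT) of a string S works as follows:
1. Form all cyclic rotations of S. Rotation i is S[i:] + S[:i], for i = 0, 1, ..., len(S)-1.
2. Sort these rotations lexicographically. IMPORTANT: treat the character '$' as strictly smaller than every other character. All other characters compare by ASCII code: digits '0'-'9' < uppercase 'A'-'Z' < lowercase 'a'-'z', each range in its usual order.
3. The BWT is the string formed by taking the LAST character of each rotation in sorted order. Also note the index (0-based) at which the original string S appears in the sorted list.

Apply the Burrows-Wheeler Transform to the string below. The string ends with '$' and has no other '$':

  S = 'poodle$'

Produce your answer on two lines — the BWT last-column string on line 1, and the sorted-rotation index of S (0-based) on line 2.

Answer: eoldop$
6

Derivation:
All 7 rotations (rotation i = S[i:]+S[:i]):
  rot[0] = poodle$
  rot[1] = oodle$p
  rot[2] = odle$po
  rot[3] = dle$poo
  rot[4] = le$pood
  rot[5] = e$poodl
  rot[6] = $poodle
Sorted (with $ < everything):
  sorted[0] = $poodle  (last char: 'e')
  sorted[1] = dle$poo  (last char: 'o')
  sorted[2] = e$poodl  (last char: 'l')
  sorted[3] = le$pood  (last char: 'd')
  sorted[4] = odle$po  (last char: 'o')
  sorted[5] = oodle$p  (last char: 'p')
  sorted[6] = poodle$  (last char: '$')
Last column: eoldop$
Original string S is at sorted index 6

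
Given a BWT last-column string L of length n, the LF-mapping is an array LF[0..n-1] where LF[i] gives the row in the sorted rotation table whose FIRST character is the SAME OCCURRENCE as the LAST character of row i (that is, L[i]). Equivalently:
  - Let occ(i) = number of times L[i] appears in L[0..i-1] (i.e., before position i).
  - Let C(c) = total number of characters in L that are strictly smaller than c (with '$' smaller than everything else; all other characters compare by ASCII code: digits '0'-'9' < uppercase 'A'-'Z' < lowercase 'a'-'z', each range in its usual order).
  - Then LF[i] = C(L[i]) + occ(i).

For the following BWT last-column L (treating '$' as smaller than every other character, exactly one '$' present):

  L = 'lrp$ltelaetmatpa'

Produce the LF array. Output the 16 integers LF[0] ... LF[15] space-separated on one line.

Answer: 6 12 10 0 7 13 4 8 1 5 14 9 2 15 11 3

Derivation:
Char counts: '$':1, 'a':3, 'e':2, 'l':3, 'm':1, 'p':2, 'r':1, 't':3
C (first-col start): C('$')=0, C('a')=1, C('e')=4, C('l')=6, C('m')=9, C('p')=10, C('r')=12, C('t')=13
L[0]='l': occ=0, LF[0]=C('l')+0=6+0=6
L[1]='r': occ=0, LF[1]=C('r')+0=12+0=12
L[2]='p': occ=0, LF[2]=C('p')+0=10+0=10
L[3]='$': occ=0, LF[3]=C('$')+0=0+0=0
L[4]='l': occ=1, LF[4]=C('l')+1=6+1=7
L[5]='t': occ=0, LF[5]=C('t')+0=13+0=13
L[6]='e': occ=0, LF[6]=C('e')+0=4+0=4
L[7]='l': occ=2, LF[7]=C('l')+2=6+2=8
L[8]='a': occ=0, LF[8]=C('a')+0=1+0=1
L[9]='e': occ=1, LF[9]=C('e')+1=4+1=5
L[10]='t': occ=1, LF[10]=C('t')+1=13+1=14
L[11]='m': occ=0, LF[11]=C('m')+0=9+0=9
L[12]='a': occ=1, LF[12]=C('a')+1=1+1=2
L[13]='t': occ=2, LF[13]=C('t')+2=13+2=15
L[14]='p': occ=1, LF[14]=C('p')+1=10+1=11
L[15]='a': occ=2, LF[15]=C('a')+2=1+2=3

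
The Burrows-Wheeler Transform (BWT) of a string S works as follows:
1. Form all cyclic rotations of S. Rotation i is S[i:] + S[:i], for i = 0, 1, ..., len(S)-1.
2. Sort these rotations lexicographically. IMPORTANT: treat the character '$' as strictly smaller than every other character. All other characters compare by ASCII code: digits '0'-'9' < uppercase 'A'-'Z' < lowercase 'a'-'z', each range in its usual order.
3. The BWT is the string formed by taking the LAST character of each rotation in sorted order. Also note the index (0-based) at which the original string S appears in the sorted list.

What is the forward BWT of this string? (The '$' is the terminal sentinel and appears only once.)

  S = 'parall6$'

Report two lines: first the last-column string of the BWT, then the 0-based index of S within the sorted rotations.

Answer: 6lrpla$a
6

Derivation:
All 8 rotations (rotation i = S[i:]+S[:i]):
  rot[0] = parall6$
  rot[1] = arall6$p
  rot[2] = rall6$pa
  rot[3] = all6$par
  rot[4] = ll6$para
  rot[5] = l6$paral
  rot[6] = 6$parall
  rot[7] = $parall6
Sorted (with $ < everything):
  sorted[0] = $parall6  (last char: '6')
  sorted[1] = 6$parall  (last char: 'l')
  sorted[2] = all6$par  (last char: 'r')
  sorted[3] = arall6$p  (last char: 'p')
  sorted[4] = l6$paral  (last char: 'l')
  sorted[5] = ll6$para  (last char: 'a')
  sorted[6] = parall6$  (last char: '$')
  sorted[7] = rall6$pa  (last char: 'a')
Last column: 6lrpla$a
Original string S is at sorted index 6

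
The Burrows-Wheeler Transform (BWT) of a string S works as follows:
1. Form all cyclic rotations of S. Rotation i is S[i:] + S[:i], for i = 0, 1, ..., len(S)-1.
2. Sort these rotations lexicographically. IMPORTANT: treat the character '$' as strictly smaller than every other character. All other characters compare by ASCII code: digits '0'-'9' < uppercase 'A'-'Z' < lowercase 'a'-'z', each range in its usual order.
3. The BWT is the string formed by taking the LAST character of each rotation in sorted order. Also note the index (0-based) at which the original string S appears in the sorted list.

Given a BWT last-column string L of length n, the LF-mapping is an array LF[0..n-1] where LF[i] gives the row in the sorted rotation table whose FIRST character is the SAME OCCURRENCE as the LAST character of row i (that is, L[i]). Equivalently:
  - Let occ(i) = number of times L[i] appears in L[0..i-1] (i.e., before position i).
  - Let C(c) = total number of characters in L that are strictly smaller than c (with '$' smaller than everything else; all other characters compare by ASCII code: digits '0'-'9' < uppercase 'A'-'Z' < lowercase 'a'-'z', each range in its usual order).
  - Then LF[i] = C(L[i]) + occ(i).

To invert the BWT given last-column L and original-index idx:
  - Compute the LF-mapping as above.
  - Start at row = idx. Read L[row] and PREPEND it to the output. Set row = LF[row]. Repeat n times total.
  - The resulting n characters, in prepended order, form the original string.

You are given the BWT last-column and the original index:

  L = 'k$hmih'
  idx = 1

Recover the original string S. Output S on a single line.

Answer: hhmik$

Derivation:
LF mapping: 4 0 1 5 3 2
Walk LF starting at row 1, prepending L[row]:
  step 1: row=1, L[1]='$', prepend. Next row=LF[1]=0
  step 2: row=0, L[0]='k', prepend. Next row=LF[0]=4
  step 3: row=4, L[4]='i', prepend. Next row=LF[4]=3
  step 4: row=3, L[3]='m', prepend. Next row=LF[3]=5
  step 5: row=5, L[5]='h', prepend. Next row=LF[5]=2
  step 6: row=2, L[2]='h', prepend. Next row=LF[2]=1
Reversed output: hhmik$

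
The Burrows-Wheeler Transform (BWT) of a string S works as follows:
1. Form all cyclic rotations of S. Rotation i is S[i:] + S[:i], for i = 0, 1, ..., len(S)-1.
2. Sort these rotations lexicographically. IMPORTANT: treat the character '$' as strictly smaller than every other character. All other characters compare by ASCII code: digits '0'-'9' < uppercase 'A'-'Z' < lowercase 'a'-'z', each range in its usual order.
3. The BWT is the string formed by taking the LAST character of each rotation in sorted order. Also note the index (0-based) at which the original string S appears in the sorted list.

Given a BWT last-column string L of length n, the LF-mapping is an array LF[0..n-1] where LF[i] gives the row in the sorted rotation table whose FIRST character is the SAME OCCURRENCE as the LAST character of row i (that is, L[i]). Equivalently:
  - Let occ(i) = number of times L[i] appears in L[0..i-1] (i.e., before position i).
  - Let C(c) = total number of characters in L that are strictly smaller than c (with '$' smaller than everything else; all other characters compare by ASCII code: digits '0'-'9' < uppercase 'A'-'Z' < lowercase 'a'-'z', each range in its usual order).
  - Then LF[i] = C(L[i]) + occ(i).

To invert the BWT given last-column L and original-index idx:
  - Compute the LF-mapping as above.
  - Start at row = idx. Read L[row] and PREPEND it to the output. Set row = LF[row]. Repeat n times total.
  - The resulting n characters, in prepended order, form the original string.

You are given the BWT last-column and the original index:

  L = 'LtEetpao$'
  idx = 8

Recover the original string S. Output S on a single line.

Answer: teapotEL$

Derivation:
LF mapping: 2 7 1 4 8 6 3 5 0
Walk LF starting at row 8, prepending L[row]:
  step 1: row=8, L[8]='$', prepend. Next row=LF[8]=0
  step 2: row=0, L[0]='L', prepend. Next row=LF[0]=2
  step 3: row=2, L[2]='E', prepend. Next row=LF[2]=1
  step 4: row=1, L[1]='t', prepend. Next row=LF[1]=7
  step 5: row=7, L[7]='o', prepend. Next row=LF[7]=5
  step 6: row=5, L[5]='p', prepend. Next row=LF[5]=6
  step 7: row=6, L[6]='a', prepend. Next row=LF[6]=3
  step 8: row=3, L[3]='e', prepend. Next row=LF[3]=4
  step 9: row=4, L[4]='t', prepend. Next row=LF[4]=8
Reversed output: teapotEL$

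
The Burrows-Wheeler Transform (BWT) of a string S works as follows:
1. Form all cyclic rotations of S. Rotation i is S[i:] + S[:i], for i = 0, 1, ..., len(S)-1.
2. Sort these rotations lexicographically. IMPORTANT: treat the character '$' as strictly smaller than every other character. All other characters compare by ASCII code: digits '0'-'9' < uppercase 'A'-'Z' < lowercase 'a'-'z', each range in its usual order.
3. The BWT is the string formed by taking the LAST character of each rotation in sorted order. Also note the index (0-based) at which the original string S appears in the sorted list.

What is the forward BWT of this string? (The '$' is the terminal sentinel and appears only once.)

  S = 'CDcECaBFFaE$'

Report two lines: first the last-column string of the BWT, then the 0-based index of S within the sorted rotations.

All 12 rotations (rotation i = S[i:]+S[:i]):
  rot[0] = CDcECaBFFaE$
  rot[1] = DcECaBFFaE$C
  rot[2] = cECaBFFaE$CD
  rot[3] = ECaBFFaE$CDc
  rot[4] = CaBFFaE$CDcE
  rot[5] = aBFFaE$CDcEC
  rot[6] = BFFaE$CDcECa
  rot[7] = FFaE$CDcECaB
  rot[8] = FaE$CDcECaBF
  rot[9] = aE$CDcECaBFF
  rot[10] = E$CDcECaBFFa
  rot[11] = $CDcECaBFFaE
Sorted (with $ < everything):
  sorted[0] = $CDcECaBFFaE  (last char: 'E')
  sorted[1] = BFFaE$CDcECa  (last char: 'a')
  sorted[2] = CDcECaBFFaE$  (last char: '$')
  sorted[3] = CaBFFaE$CDcE  (last char: 'E')
  sorted[4] = DcECaBFFaE$C  (last char: 'C')
  sorted[5] = E$CDcECaBFFa  (last char: 'a')
  sorted[6] = ECaBFFaE$CDc  (last char: 'c')
  sorted[7] = FFaE$CDcECaB  (last char: 'B')
  sorted[8] = FaE$CDcECaBF  (last char: 'F')
  sorted[9] = aBFFaE$CDcEC  (last char: 'C')
  sorted[10] = aE$CDcECaBFF  (last char: 'F')
  sorted[11] = cECaBFFaE$CD  (last char: 'D')
Last column: Ea$ECacBFCFD
Original string S is at sorted index 2

Answer: Ea$ECacBFCFD
2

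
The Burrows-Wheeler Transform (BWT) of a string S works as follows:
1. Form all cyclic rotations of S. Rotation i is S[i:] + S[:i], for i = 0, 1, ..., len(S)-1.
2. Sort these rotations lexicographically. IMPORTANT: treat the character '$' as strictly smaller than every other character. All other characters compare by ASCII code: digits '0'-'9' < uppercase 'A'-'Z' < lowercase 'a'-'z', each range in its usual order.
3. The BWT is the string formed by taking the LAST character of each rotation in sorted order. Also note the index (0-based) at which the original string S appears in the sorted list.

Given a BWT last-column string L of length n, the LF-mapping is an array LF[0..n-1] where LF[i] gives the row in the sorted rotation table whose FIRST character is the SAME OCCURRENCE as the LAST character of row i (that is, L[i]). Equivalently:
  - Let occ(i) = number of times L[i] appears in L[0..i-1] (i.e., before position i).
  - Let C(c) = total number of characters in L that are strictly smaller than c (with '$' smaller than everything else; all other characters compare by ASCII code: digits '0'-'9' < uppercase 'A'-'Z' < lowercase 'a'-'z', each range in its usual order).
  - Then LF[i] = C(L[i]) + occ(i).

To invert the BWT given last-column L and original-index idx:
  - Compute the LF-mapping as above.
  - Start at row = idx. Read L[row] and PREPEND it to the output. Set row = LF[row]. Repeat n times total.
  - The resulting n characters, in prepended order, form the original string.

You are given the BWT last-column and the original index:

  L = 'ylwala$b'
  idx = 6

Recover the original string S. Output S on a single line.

Answer: wallaby$

Derivation:
LF mapping: 7 4 6 1 5 2 0 3
Walk LF starting at row 6, prepending L[row]:
  step 1: row=6, L[6]='$', prepend. Next row=LF[6]=0
  step 2: row=0, L[0]='y', prepend. Next row=LF[0]=7
  step 3: row=7, L[7]='b', prepend. Next row=LF[7]=3
  step 4: row=3, L[3]='a', prepend. Next row=LF[3]=1
  step 5: row=1, L[1]='l', prepend. Next row=LF[1]=4
  step 6: row=4, L[4]='l', prepend. Next row=LF[4]=5
  step 7: row=5, L[5]='a', prepend. Next row=LF[5]=2
  step 8: row=2, L[2]='w', prepend. Next row=LF[2]=6
Reversed output: wallaby$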